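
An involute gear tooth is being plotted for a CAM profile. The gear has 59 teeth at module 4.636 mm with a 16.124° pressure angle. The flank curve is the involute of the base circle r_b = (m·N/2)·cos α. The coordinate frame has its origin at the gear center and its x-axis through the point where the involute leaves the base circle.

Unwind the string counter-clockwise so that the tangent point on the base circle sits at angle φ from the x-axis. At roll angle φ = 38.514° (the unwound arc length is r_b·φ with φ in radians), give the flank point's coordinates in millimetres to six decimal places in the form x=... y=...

x=157.794791 y=12.710168

pitch radius r_p = m·N/2 = 4.636·59/2 = 136.762000
base radius r_b = r_p·cos α = 136.762000·cos 16.124° = 131.382181
roll angle φ = 38.514° = 0.67219611 rad
x = r_b·(cos φ + φ·sin φ) = 131.382181·(0.78245602 + 0.67219611·0.62270585) = 157.794791
y = r_b·(sin φ − φ·cos φ) = 131.382181·(0.62270585 − 0.67219611·0.78245602) = 12.710168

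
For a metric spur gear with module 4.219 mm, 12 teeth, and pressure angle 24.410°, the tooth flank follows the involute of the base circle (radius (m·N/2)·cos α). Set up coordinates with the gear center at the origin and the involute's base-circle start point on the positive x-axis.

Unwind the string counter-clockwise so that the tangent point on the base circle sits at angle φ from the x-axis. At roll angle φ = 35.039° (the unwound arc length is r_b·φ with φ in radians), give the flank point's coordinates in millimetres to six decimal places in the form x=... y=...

x=26.966947 y=1.692505

pitch radius r_p = m·N/2 = 4.219·12/2 = 25.314000
base radius r_b = r_p·cos α = 25.314000·cos 24.410° = 23.051221
roll angle φ = 35.039° = 0.61154592 rad
x = r_b·(cos φ + φ·sin φ) = 23.051221·(0.81876143 + 0.61154592·0.57413388) = 26.966947
y = r_b·(sin φ − φ·cos φ) = 23.051221·(0.57413388 − 0.61154592·0.81876143) = 1.692505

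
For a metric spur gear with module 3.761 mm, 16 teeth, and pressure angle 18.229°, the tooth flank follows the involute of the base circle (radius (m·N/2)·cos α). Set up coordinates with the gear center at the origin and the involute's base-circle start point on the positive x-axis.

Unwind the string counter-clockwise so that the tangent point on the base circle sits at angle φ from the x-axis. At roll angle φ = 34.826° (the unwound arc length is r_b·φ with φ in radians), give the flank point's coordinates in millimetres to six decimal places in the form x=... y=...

x=33.379460 y=2.061212

pitch radius r_p = m·N/2 = 3.761·16/2 = 30.088000
base radius r_b = r_p·cos α = 30.088000·cos 18.229° = 28.577999
roll angle φ = 34.826° = 0.60782837 rad
x = r_b·(cos φ + φ·sin φ) = 28.577999·(0.82089014 + 0.60782837·0.57108613) = 33.379460
y = r_b·(sin φ − φ·cos φ) = 28.577999·(0.57108613 − 0.60782837·0.82089014) = 2.061212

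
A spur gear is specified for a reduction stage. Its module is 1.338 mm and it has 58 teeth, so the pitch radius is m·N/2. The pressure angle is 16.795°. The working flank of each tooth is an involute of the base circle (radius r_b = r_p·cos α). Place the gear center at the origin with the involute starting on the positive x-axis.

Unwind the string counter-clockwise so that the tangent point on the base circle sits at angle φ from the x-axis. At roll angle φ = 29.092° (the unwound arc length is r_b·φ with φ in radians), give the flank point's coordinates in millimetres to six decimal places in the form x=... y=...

pitch radius r_p = m·N/2 = 1.338·58/2 = 38.802000
base radius r_b = r_p·cos α = 38.802000·cos 16.795° = 37.146890
roll angle φ = 29.092° = 0.50775119 rad
x = r_b·(cos φ + φ·sin φ) = 37.146890·(0.87384012 + 0.50775119·0.48621337) = 41.631096
y = r_b·(sin φ − φ·cos φ) = 37.146890·(0.48621337 − 0.50775119·0.87384012) = 1.579486

x=41.631096 y=1.579486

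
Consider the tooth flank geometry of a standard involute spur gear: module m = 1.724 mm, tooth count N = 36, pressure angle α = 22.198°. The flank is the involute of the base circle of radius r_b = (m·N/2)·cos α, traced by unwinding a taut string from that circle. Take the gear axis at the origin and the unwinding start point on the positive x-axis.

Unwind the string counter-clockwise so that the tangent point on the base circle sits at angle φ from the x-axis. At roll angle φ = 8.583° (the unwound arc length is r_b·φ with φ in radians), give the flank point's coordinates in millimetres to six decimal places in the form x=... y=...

x=29.052600 y=0.032123

pitch radius r_p = m·N/2 = 1.724·36/2 = 31.032000
base radius r_b = r_p·cos α = 31.032000·cos 22.198° = 28.732025
roll angle φ = 8.583° = 0.14980161 rad
x = r_b·(cos φ + φ·sin φ) = 28.732025·(0.98880071 + 0.14980161·0.14924197) = 29.052600
y = r_b·(sin φ − φ·cos φ) = 28.732025·(0.14924197 − 0.14980161·0.98880071) = 0.032123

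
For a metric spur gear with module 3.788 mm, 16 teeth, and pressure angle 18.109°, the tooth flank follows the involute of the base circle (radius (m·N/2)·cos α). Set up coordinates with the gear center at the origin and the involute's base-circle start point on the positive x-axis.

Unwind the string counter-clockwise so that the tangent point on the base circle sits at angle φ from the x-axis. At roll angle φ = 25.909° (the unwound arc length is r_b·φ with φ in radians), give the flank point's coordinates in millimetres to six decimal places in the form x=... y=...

x=31.598957 y=0.869747

pitch radius r_p = m·N/2 = 3.788·16/2 = 30.304000
base radius r_b = r_p·cos α = 30.304000·cos 18.109° = 28.802950
roll angle φ = 25.909° = 0.45219736 rad
x = r_b·(cos φ + φ·sin φ) = 28.802950·(0.89948916 + 0.45219736·0.43694309) = 31.598957
y = r_b·(sin φ − φ·cos φ) = 28.802950·(0.43694309 − 0.45219736·0.89948916) = 0.869747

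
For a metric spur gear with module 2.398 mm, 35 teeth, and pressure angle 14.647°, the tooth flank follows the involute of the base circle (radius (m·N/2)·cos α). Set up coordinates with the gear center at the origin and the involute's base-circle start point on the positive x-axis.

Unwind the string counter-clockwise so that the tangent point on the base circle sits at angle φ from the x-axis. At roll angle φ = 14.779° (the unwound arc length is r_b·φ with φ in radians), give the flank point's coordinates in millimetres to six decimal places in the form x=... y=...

x=41.929525 y=0.230724

pitch radius r_p = m·N/2 = 2.398·35/2 = 41.965000
base radius r_b = r_p·cos α = 41.965000·cos 14.647° = 40.601224
roll angle φ = 14.779° = 0.25794221 rad
x = r_b·(cos φ + φ·sin φ) = 40.601224·(0.96691695 + 0.25794221·0.25509138) = 41.929525
y = r_b·(sin φ − φ·cos φ) = 40.601224·(0.25509138 − 0.25794221·0.96691695) = 0.230724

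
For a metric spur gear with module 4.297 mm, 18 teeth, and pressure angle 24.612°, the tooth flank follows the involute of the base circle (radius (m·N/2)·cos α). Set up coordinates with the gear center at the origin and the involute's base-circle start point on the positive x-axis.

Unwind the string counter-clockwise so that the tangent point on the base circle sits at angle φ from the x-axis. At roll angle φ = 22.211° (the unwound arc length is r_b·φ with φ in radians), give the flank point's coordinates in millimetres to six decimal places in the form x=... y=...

x=37.702914 y=0.672539

pitch radius r_p = m·N/2 = 4.297·18/2 = 38.673000
base radius r_b = r_p·cos α = 38.673000·cos 24.612° = 35.159516
roll angle φ = 22.211° = 0.38765508 rad
x = r_b·(cos φ + φ·sin φ) = 35.159516·(0.92579803 + 0.38765508·0.37801853) = 37.702914
y = r_b·(sin φ − φ·cos φ) = 35.159516·(0.37801853 − 0.38765508·0.92579803) = 0.672539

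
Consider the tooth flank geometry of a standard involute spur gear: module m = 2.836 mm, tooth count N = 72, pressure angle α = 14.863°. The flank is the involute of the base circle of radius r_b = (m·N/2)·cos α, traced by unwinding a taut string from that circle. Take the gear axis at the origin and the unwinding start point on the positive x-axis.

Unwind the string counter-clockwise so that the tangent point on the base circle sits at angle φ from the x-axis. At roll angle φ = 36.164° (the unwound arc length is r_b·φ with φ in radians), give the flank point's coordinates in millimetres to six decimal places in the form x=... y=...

x=116.421767 y=7.946359

pitch radius r_p = m·N/2 = 2.836·72/2 = 102.096000
base radius r_b = r_p·cos α = 102.096000·cos 14.863° = 98.680065
roll angle φ = 36.164° = 0.63118087 rad
x = r_b·(cos φ + φ·sin φ) = 98.680065·(0.80733124 + 0.63118087·0.59009852) = 116.421767
y = r_b·(sin φ − φ·cos φ) = 98.680065·(0.59009852 − 0.63118087·0.80733124) = 7.946359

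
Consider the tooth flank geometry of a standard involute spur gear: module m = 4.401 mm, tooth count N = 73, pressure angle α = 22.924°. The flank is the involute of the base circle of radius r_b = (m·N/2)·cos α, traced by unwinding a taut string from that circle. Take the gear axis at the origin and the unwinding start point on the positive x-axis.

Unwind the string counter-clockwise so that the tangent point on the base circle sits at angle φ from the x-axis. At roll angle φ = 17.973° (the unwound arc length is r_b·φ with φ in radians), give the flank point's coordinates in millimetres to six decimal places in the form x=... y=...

x=155.050856 y=1.507327

pitch radius r_p = m·N/2 = 4.401·73/2 = 160.636500
base radius r_b = r_p·cos α = 160.636500·cos 22.924° = 147.949803
roll angle φ = 17.973° = 0.31368803 rad
x = r_b·(cos φ + φ·sin φ) = 147.949803·(0.95120203 + 0.31368803·0.30856879) = 155.050856
y = r_b·(sin φ − φ·cos φ) = 147.949803·(0.30856879 − 0.31368803·0.95120203) = 1.507327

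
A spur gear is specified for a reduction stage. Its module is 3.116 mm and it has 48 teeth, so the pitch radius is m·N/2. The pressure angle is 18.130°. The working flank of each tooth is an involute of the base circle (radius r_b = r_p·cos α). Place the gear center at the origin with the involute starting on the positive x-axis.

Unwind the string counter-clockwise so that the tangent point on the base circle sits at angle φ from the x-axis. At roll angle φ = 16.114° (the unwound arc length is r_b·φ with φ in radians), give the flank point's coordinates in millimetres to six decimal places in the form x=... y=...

x=73.826625 y=0.522848

pitch radius r_p = m·N/2 = 3.116·48/2 = 74.784000
base radius r_b = r_p·cos α = 74.784000·cos 18.130° = 71.071194
roll angle φ = 16.114° = 0.28124236 rad
x = r_b·(cos φ + φ·sin φ) = 71.071194·(0.96071136 + 0.28124236·0.27754941) = 73.826625
y = r_b·(sin φ − φ·cos φ) = 71.071194·(0.27754941 − 0.28124236·0.96071136) = 0.522848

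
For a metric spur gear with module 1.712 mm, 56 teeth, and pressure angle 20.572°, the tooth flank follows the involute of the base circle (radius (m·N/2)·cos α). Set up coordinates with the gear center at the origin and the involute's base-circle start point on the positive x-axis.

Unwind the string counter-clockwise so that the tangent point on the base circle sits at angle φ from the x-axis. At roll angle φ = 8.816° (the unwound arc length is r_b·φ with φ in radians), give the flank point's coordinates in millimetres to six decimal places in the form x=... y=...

pitch radius r_p = m·N/2 = 1.712·56/2 = 47.936000
base radius r_b = r_p·cos α = 47.936000·cos 20.572° = 44.879187
roll angle φ = 8.816° = 0.15386823 rad
x = r_b·(cos φ + φ·sin φ) = 44.879187·(0.98818562 + 0.15386823·0.15326180) = 45.407313
y = r_b·(sin φ − φ·cos φ) = 44.879187·(0.15326180 − 0.15386823·0.98818562) = 0.054368

x=45.407313 y=0.054368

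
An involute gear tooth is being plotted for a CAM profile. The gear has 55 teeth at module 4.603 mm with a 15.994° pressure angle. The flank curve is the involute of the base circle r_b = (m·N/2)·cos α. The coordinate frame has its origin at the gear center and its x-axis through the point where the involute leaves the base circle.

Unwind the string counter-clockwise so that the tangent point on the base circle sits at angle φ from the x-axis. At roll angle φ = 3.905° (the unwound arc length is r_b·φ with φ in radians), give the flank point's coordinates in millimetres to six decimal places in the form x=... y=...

x=121.964849 y=0.012835

pitch radius r_p = m·N/2 = 4.603·55/2 = 126.582500
base radius r_b = r_p·cos α = 126.582500·cos 15.994° = 121.682562
roll angle φ = 3.905° = 0.06815511 rad
x = r_b·(cos φ + φ·sin φ) = 121.682562·(0.99767834 + 0.06815511·0.06810235) = 121.964849
y = r_b·(sin φ − φ·cos φ) = 121.682562·(0.06810235 − 0.06815511·0.99767834) = 0.012835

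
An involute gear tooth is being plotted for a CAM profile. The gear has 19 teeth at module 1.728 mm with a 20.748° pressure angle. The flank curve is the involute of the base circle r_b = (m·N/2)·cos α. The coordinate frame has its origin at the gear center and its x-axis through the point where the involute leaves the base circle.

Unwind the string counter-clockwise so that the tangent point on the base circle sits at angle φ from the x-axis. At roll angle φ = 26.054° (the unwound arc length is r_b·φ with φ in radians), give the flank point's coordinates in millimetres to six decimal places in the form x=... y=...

pitch radius r_p = m·N/2 = 1.728·19/2 = 16.416000
base radius r_b = r_p·cos α = 16.416000·cos 20.748° = 15.351383
roll angle φ = 26.054° = 0.45472808 rad
x = r_b·(cos φ + φ·sin φ) = 15.351383·(0.89838049 + 0.45472808·0.43921805) = 16.857434
y = r_b·(sin φ − φ·cos φ) = 15.351383·(0.43921805 − 0.45472808·0.89838049) = 0.471275

x=16.857434 y=0.471275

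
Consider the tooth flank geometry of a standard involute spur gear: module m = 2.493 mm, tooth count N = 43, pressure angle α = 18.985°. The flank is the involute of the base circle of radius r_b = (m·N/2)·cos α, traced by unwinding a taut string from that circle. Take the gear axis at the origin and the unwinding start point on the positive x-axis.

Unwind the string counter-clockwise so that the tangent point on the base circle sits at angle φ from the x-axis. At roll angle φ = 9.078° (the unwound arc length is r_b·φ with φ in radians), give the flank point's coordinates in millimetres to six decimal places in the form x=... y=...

pitch radius r_p = m·N/2 = 2.493·43/2 = 53.599500
base radius r_b = r_p·cos α = 53.599500·cos 18.985° = 50.683890
roll angle φ = 9.078° = 0.15844099 rad
x = r_b·(cos φ + φ·sin φ) = 50.683890·(0.98747446 + 0.15844099·0.15777892) = 51.316075
y = r_b·(sin φ − φ·cos φ) = 50.683890·(0.15777892 − 0.15844099·0.98747446) = 0.067029

x=51.316075 y=0.067029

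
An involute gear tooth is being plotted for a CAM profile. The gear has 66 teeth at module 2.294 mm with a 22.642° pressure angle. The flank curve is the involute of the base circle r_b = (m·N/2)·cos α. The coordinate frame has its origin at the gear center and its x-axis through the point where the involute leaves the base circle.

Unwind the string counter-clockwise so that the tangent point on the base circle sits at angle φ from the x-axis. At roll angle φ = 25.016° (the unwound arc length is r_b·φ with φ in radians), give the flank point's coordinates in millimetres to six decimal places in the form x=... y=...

x=76.212901 y=1.901683

pitch radius r_p = m·N/2 = 2.294·66/2 = 75.702000
base radius r_b = r_p·cos α = 75.702000·cos 22.642° = 69.867516
roll angle φ = 25.016° = 0.43661157 rad
x = r_b·(cos φ + φ·sin φ) = 69.867516·(0.90618973 + 0.43661157·0.42287133) = 76.212901
y = r_b·(sin φ − φ·cos φ) = 69.867516·(0.42287133 − 0.43661157·0.90618973) = 1.901683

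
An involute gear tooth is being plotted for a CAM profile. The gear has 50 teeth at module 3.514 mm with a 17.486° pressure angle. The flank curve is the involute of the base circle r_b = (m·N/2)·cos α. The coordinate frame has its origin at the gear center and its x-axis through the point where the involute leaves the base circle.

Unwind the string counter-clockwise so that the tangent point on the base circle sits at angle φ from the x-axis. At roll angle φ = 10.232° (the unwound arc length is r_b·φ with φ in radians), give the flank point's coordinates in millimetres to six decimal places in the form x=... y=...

pitch radius r_p = m·N/2 = 3.514·50/2 = 87.850000
base radius r_b = r_p·cos α = 87.850000·cos 17.486° = 83.790487
roll angle φ = 10.232° = 0.17858209 rad
x = r_b·(cos φ + φ·sin φ) = 83.790487·(0.98409655 + 0.17858209·0.17763439) = 85.115958
y = r_b·(sin φ − φ·cos φ) = 83.790487·(0.17763439 − 0.17858209·0.98409655) = 0.158563

x=85.115958 y=0.158563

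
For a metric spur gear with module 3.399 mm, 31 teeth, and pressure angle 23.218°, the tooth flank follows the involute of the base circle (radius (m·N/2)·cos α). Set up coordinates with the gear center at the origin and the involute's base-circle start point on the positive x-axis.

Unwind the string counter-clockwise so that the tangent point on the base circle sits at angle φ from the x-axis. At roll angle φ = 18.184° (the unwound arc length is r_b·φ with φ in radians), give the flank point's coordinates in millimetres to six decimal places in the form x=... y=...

x=50.795018 y=0.510743

pitch radius r_p = m·N/2 = 3.399·31/2 = 52.684500
base radius r_b = r_p·cos α = 52.684500·cos 23.218° = 48.417663
roll angle φ = 18.184° = 0.31737067 rad
x = r_b·(cos φ + φ·sin φ) = 48.417663·(0.95005923 + 0.31737067·0.31206962) = 50.795018
y = r_b·(sin φ − φ·cos φ) = 48.417663·(0.31206962 − 0.31737067·0.95005923) = 0.510743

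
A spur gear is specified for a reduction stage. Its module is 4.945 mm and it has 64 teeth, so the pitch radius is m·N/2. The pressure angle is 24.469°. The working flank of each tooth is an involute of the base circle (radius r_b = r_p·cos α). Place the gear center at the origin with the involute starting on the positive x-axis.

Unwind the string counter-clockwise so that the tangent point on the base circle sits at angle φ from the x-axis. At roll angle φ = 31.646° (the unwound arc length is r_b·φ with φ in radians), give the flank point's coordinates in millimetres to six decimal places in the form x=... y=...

x=164.349362 y=7.845244

pitch radius r_p = m·N/2 = 4.945·64/2 = 158.240000
base radius r_b = r_p·cos α = 158.240000·cos 24.469° = 144.027755
roll angle φ = 31.646° = 0.55232690 rad
x = r_b·(cos φ + φ·sin φ) = 144.027755·(0.85130598 + 0.55232690·0.52466955) = 164.349362
y = r_b·(sin φ − φ·cos φ) = 144.027755·(0.52466955 − 0.55232690·0.85130598) = 7.845244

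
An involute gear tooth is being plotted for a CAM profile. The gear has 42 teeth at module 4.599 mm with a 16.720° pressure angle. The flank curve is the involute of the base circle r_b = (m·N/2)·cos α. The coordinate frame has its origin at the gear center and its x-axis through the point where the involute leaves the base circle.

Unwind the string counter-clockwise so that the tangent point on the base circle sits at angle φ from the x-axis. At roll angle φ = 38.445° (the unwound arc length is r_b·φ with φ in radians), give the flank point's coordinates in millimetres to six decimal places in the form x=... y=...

pitch radius r_p = m·N/2 = 4.599·42/2 = 96.579000
base radius r_b = r_p·cos α = 96.579000·cos 16.720° = 92.495845
roll angle φ = 38.445° = 0.67099183 rad
x = r_b·(cos φ + φ·sin φ) = 92.495845·(0.78320537 + 0.67099183·0.62176310) = 111.032321
y = r_b·(sin φ − φ·cos φ) = 92.495845·(0.62176310 − 0.67099183·0.78320537) = 8.901680

x=111.032321 y=8.901680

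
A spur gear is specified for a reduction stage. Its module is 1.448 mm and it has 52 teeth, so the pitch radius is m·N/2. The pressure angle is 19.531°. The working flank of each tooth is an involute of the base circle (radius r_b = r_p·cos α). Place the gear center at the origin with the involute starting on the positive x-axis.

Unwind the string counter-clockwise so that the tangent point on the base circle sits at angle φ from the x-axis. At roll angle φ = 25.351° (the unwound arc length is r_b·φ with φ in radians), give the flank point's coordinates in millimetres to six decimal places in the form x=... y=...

x=38.786742 y=1.004559

pitch radius r_p = m·N/2 = 1.448·52/2 = 37.648000
base radius r_b = r_p·cos α = 37.648000·cos 19.531° = 35.481762
roll angle φ = 25.351° = 0.44245842 rad
x = r_b·(cos φ + φ·sin φ) = 35.481762·(0.90370179 + 0.44245842·0.42816243) = 38.786742
y = r_b·(sin φ − φ·cos φ) = 35.481762·(0.42816243 − 0.44245842·0.90370179) = 1.004559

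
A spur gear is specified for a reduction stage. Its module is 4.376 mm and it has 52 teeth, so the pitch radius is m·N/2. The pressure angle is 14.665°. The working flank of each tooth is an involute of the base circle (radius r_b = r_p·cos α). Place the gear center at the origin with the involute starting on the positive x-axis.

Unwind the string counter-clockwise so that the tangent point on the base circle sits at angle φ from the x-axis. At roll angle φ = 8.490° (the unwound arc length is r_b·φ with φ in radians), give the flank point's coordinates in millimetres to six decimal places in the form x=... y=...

pitch radius r_p = m·N/2 = 4.376·52/2 = 113.776000
base radius r_b = r_p·cos α = 113.776000·cos 14.665° = 110.069472
roll angle φ = 8.490° = 0.14817845 rad
x = r_b·(cos φ + φ·sin φ) = 110.069472·(0.98904165 + 0.14817845·0.14763679) = 111.271237
y = r_b·(sin φ − φ·cos φ) = 110.069472·(0.14763679 − 0.14817845·0.98904165) = 0.119110

x=111.271237 y=0.119110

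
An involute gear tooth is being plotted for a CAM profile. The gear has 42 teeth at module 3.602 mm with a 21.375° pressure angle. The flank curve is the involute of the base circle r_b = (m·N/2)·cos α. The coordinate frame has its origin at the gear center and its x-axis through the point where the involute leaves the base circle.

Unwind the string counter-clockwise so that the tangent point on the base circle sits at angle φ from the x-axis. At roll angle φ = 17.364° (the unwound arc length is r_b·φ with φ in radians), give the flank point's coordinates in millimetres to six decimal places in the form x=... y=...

x=73.599789 y=0.647559

pitch radius r_p = m·N/2 = 3.602·42/2 = 75.642000
base radius r_b = r_p·cos α = 75.642000·cos 21.375° = 70.438960
roll angle φ = 17.364° = 0.30305897 rad
x = r_b·(cos φ + φ·sin φ) = 70.438960·(0.95442803 + 0.30305897·0.29844117) = 73.599789
y = r_b·(sin φ − φ·cos φ) = 70.438960·(0.29844117 − 0.30305897·0.95442803) = 0.647559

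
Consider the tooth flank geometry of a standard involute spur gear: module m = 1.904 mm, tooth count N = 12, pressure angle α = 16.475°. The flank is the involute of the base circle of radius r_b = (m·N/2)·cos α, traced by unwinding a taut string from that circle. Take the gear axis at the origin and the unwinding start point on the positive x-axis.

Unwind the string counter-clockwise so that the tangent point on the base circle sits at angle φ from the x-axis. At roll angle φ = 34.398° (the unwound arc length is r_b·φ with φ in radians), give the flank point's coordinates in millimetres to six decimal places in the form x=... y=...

x=12.754858 y=0.762056

pitch radius r_p = m·N/2 = 1.904·12/2 = 11.424000
base radius r_b = r_p·cos α = 11.424000·cos 16.475° = 10.954971
roll angle φ = 34.398° = 0.60035836 rad
x = r_b·(cos φ + φ·sin φ) = 10.954971·(0.82513322 + 0.60035836·0.56493820) = 12.754858
y = r_b·(sin φ − φ·cos φ) = 10.954971·(0.56493820 − 0.60035836·0.82513322) = 0.762056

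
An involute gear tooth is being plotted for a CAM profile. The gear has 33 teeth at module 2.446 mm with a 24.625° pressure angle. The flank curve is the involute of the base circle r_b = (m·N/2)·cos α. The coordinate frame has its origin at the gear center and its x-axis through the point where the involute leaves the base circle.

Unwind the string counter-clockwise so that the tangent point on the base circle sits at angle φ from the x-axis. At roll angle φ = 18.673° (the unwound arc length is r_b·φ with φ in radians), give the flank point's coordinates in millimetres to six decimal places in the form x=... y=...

x=38.585516 y=0.418855

pitch radius r_p = m·N/2 = 2.446·33/2 = 40.359000
base radius r_b = r_p·cos α = 40.359000·cos 24.625° = 36.688526
roll angle φ = 18.673° = 0.32590533 rad
x = r_b·(cos φ + φ·sin φ) = 36.688526·(0.94736126 + 0.32590533·0.32016659) = 38.585516
y = r_b·(sin φ − φ·cos φ) = 36.688526·(0.32016659 − 0.32590533·0.94736126) = 0.418855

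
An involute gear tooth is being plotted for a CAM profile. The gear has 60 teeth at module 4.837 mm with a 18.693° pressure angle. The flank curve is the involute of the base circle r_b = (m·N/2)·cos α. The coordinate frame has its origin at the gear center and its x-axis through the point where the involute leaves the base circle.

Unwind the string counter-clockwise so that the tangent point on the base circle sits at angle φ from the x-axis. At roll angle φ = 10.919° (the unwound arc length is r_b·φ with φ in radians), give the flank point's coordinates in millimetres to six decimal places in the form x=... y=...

x=139.928793 y=0.315968

pitch radius r_p = m·N/2 = 4.837·60/2 = 145.110000
base radius r_b = r_p·cos α = 145.110000·cos 18.693° = 137.455366
roll angle φ = 10.919° = 0.19057250 rad
x = r_b·(cos φ + φ·sin φ) = 137.455366·(0.98189595 + 0.19057250·0.18942106) = 139.928793
y = r_b·(sin φ − φ·cos φ) = 137.455366·(0.18942106 − 0.19057250·0.98189595) = 0.315968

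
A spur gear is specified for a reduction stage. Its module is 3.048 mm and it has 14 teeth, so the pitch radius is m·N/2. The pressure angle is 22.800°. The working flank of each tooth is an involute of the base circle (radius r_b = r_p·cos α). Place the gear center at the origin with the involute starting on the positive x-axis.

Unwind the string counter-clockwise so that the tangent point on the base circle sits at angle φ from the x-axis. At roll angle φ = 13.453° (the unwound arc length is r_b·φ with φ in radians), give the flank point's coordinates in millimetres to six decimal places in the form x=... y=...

pitch radius r_p = m·N/2 = 3.048·14/2 = 21.336000
base radius r_b = r_p·cos α = 21.336000·cos 22.800° = 19.668872
roll angle φ = 13.453° = 0.23479914 rad
x = r_b·(cos φ + φ·sin φ) = 19.668872·(0.97256109 + 0.23479914·0.23264765) = 20.203601
y = r_b·(sin φ − φ·cos φ) = 19.668872·(0.23264765 − 0.23479914·0.97256109) = 0.084402

x=20.203601 y=0.084402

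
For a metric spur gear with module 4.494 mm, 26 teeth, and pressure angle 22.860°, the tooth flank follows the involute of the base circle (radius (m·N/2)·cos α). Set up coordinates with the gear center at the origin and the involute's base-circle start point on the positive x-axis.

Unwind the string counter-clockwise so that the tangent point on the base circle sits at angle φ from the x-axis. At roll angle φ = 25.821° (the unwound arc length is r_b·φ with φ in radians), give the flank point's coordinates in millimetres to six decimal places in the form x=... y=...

pitch radius r_p = m·N/2 = 4.494·26/2 = 58.422000
base radius r_b = r_p·cos α = 58.422000·cos 22.860° = 53.833352
roll angle φ = 25.821° = 0.45066147 rad
x = r_b·(cos φ + φ·sin φ) = 53.833352·(0.90015919 + 0.45066147·0.43556105) = 59.025566
y = r_b·(sin φ − φ·cos φ) = 53.833352·(0.43556105 − 0.45066147·0.90015919) = 1.609294

x=59.025566 y=1.609294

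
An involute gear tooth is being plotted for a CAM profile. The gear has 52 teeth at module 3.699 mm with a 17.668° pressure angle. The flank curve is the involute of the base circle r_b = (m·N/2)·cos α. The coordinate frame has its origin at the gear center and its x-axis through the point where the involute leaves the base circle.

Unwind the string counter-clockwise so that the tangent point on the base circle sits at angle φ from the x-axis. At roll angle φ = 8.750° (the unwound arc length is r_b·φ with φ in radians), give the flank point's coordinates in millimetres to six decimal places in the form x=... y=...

pitch radius r_p = m·N/2 = 3.699·52/2 = 96.174000
base radius r_b = r_p·cos α = 96.174000·cos 17.668° = 91.637582
roll angle φ = 8.750° = 0.15271631 rad
x = r_b·(cos φ + φ·sin φ) = 91.637582·(0.98836151 + 0.15271631·0.15212339) = 92.699958
y = r_b·(sin φ − φ·cos φ) = 91.637582·(0.15212339 − 0.15271631·0.98836151) = 0.108541

x=92.699958 y=0.108541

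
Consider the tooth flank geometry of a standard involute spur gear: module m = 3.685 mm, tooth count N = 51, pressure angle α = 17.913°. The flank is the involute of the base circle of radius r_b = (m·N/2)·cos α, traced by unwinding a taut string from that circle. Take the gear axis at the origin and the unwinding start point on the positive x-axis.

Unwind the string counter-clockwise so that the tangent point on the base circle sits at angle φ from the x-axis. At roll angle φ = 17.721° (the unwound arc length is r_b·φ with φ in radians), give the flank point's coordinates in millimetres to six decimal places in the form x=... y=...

pitch radius r_p = m·N/2 = 3.685·51/2 = 93.967500
base radius r_b = r_p·cos α = 93.967500·cos 17.913° = 89.412392
roll angle φ = 17.721° = 0.30928980 rad
x = r_b·(cos φ + φ·sin φ) = 89.412392·(0.95254998 + 0.30928980·0.30438221) = 93.587262
y = r_b·(sin φ − φ·cos φ) = 89.412392·(0.30438221 − 0.30928980·0.95254998) = 0.873400

x=93.587262 y=0.873400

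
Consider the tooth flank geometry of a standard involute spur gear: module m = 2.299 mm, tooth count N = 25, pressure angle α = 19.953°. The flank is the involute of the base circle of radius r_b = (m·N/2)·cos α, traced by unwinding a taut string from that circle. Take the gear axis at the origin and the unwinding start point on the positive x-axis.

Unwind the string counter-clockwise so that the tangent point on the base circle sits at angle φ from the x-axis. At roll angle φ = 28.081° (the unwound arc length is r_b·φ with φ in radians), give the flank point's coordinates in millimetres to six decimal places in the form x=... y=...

x=30.064483 y=1.034773

pitch radius r_p = m·N/2 = 2.299·25/2 = 28.737500
base radius r_b = r_p·cos α = 28.737500·cos 19.953° = 27.012470
roll angle φ = 28.081° = 0.49010591 rad
x = r_b·(cos φ + φ·sin φ) = 27.012470·(0.88228301 + 0.49010591·0.47071933) = 30.064483
y = r_b·(sin φ − φ·cos φ) = 27.012470·(0.47071933 − 0.49010591·0.88228301) = 1.034773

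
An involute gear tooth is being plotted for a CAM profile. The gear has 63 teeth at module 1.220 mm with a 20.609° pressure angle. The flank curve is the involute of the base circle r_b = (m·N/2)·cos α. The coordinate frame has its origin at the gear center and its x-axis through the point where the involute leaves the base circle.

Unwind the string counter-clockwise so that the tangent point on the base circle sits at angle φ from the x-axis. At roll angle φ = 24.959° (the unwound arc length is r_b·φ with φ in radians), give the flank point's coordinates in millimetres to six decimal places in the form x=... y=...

x=39.223361 y=0.972471

pitch radius r_p = m·N/2 = 1.220·63/2 = 38.430000
base radius r_b = r_p·cos α = 38.430000·cos 20.609° = 35.970644
roll angle φ = 24.959° = 0.43561673 rad
x = r_b·(cos φ + φ·sin φ) = 35.970644·(0.90660997 + 0.43561673·0.42196961) = 39.223361
y = r_b·(sin φ − φ·cos φ) = 35.970644·(0.42196961 − 0.43561673·0.90660997) = 0.972471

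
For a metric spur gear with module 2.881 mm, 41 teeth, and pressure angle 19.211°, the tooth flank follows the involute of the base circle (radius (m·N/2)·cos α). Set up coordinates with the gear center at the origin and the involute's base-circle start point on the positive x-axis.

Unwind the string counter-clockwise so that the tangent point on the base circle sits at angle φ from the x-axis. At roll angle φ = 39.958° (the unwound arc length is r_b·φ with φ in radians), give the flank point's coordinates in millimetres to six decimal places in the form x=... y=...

x=67.729206 y=6.004319

pitch radius r_p = m·N/2 = 2.881·41/2 = 59.060500
base radius r_b = r_p·cos α = 59.060500·cos 19.211° = 55.771611
roll angle φ = 39.958° = 0.69739866 rad
x = r_b·(cos φ + φ·sin φ) = 55.771611·(0.76651543 + 0.69739866·0.64222590) = 67.729206
y = r_b·(sin φ − φ·cos φ) = 55.771611·(0.64222590 − 0.69739866·0.76651543) = 6.004319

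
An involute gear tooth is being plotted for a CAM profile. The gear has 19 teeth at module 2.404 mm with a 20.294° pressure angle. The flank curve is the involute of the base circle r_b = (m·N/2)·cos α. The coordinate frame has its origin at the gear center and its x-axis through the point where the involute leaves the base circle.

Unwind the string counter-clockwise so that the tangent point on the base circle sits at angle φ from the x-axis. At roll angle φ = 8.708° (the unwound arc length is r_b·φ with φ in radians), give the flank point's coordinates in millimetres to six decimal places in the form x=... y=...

x=21.666304 y=0.025009

pitch radius r_p = m·N/2 = 2.404·19/2 = 22.838000
base radius r_b = r_p·cos α = 22.838000·cos 20.294° = 21.420337
roll angle φ = 8.708° = 0.15198327 rad
x = r_b·(cos φ + φ·sin φ) = 21.420337·(0.98847276 + 0.15198327·0.15139884) = 21.666304
y = r_b·(sin φ − φ·cos φ) = 21.420337·(0.15139884 − 0.15198327·0.98847276) = 0.025009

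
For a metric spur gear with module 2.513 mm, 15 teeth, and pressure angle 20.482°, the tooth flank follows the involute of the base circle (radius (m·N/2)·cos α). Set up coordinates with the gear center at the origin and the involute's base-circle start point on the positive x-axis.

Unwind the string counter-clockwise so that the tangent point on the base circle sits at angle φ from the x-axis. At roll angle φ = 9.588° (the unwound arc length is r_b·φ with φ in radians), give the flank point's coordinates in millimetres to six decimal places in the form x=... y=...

pitch radius r_p = m·N/2 = 2.513·15/2 = 18.847500
base radius r_b = r_p·cos α = 18.847500·cos 20.482° = 17.656002
roll angle φ = 9.588° = 0.16734217 rad
x = r_b·(cos φ + φ·sin φ) = 17.656002·(0.98603094 + 0.16734217·0.16656224) = 17.901488
y = r_b·(sin φ − φ·cos φ) = 17.656002·(0.16656224 − 0.16734217·0.98603094) = 0.027502

x=17.901488 y=0.027502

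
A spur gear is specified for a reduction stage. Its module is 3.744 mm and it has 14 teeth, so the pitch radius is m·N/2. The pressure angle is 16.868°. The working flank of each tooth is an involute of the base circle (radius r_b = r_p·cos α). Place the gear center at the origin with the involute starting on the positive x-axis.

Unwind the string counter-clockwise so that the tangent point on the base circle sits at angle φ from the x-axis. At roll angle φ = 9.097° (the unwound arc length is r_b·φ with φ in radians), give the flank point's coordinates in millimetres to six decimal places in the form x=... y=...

x=25.394555 y=0.033377

pitch radius r_p = m·N/2 = 3.744·14/2 = 26.208000
base radius r_b = r_p·cos α = 26.208000·cos 16.868° = 25.080422
roll angle φ = 9.097° = 0.15877260 rad
x = r_b·(cos φ + φ·sin φ) = 25.080422·(0.98742209 + 0.15877260·0.15810637) = 25.394555
y = r_b·(sin φ − φ·cos φ) = 25.080422·(0.15810637 − 0.15877260·0.98742209) = 0.033377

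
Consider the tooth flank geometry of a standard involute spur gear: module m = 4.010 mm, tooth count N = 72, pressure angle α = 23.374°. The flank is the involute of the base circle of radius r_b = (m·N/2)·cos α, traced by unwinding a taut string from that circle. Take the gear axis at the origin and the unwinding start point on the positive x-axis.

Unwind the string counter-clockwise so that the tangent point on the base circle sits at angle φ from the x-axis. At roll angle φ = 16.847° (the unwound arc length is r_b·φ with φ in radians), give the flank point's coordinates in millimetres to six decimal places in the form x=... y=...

pitch radius r_p = m·N/2 = 4.010·72/2 = 144.360000
base radius r_b = r_p·cos α = 144.360000·cos 23.374° = 132.513061
roll angle φ = 16.847° = 0.29403562 rad
x = r_b·(cos φ + φ·sin φ) = 132.513061·(0.95708208 + 0.29403562·0.28981699) = 138.118178
y = r_b·(sin φ − φ·cos φ) = 132.513061·(0.28981699 − 0.29403562·0.95708208) = 1.113212

x=138.118178 y=1.113212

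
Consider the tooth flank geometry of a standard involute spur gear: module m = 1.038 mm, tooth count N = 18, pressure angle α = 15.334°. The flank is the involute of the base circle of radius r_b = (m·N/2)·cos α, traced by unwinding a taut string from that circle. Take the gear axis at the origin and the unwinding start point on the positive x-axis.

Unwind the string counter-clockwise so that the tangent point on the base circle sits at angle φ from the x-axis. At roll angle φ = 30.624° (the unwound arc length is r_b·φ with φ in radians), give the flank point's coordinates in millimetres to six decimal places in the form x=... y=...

x=10.205872 y=0.445591

pitch radius r_p = m·N/2 = 1.038·18/2 = 9.342000
base radius r_b = r_p·cos α = 9.342000·cos 15.334° = 9.009431
roll angle φ = 30.624° = 0.53448963 rad
x = r_b·(cos φ + φ·sin φ) = 9.009431·(0.86052872 + 0.53448963·0.50940192) = 10.205872
y = r_b·(sin φ − φ·cos φ) = 9.009431·(0.50940192 − 0.53448963·0.86052872) = 0.445591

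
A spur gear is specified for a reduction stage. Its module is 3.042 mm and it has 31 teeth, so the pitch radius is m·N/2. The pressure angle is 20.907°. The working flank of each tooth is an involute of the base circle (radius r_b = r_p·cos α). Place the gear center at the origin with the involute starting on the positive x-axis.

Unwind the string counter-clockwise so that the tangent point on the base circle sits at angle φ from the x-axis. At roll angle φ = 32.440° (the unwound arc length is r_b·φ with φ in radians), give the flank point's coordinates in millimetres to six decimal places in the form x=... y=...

x=50.550733 y=2.580356

pitch radius r_p = m·N/2 = 3.042·31/2 = 47.151000
base radius r_b = r_p·cos α = 47.151000·cos 20.907° = 44.046620
roll angle φ = 32.440° = 0.56618481 rad
x = r_b·(cos φ + φ·sin φ) = 44.046620·(0.84395364 + 0.56618481·0.53641612) = 50.550733
y = r_b·(sin φ − φ·cos φ) = 44.046620·(0.53641612 − 0.56618481·0.84395364) = 2.580356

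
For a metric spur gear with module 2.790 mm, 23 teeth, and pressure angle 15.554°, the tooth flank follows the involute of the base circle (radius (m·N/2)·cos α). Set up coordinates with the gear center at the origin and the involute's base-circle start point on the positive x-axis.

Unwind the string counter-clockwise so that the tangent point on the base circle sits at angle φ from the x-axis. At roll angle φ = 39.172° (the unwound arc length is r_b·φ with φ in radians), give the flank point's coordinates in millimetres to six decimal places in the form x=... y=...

x=37.311457 y=3.141230

pitch radius r_p = m·N/2 = 2.790·23/2 = 32.085000
base radius r_b = r_p·cos α = 32.085000·cos 15.554° = 30.909988
roll angle φ = 39.172° = 0.68368037 rad
x = r_b·(cos φ + φ·sin φ) = 30.909988·(0.77525326 + 0.68368037·0.63165052) = 37.311457
y = r_b·(sin φ − φ·cos φ) = 30.909988·(0.63165052 − 0.68368037·0.77525326) = 3.141230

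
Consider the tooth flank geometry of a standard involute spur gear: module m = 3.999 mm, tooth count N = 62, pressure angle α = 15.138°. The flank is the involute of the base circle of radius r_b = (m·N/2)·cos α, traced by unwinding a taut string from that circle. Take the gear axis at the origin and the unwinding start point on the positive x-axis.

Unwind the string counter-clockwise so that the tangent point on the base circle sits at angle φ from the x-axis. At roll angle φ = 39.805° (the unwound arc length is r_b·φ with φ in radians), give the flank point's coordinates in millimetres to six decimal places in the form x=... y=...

x=145.153548 y=12.740640

pitch radius r_p = m·N/2 = 3.999·62/2 = 123.969000
base radius r_b = r_p·cos α = 123.969000·cos 15.138° = 119.667232
roll angle φ = 39.805° = 0.69472831 rad
x = r_b·(cos φ + φ·sin φ) = 119.667232·(0.76822766 + 0.69472831·0.64017674) = 145.153548
y = r_b·(sin φ − φ·cos φ) = 119.667232·(0.64017674 − 0.69472831·0.76822766) = 12.740640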